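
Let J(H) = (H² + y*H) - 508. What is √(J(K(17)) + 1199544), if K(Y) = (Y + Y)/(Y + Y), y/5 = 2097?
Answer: √1209522 ≈ 1099.8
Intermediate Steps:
y = 10485 (y = 5*2097 = 10485)
K(Y) = 1 (K(Y) = (2*Y)/((2*Y)) = (2*Y)*(1/(2*Y)) = 1)
J(H) = -508 + H² + 10485*H (J(H) = (H² + 10485*H) - 508 = -508 + H² + 10485*H)
√(J(K(17)) + 1199544) = √((-508 + 1² + 10485*1) + 1199544) = √((-508 + 1 + 10485) + 1199544) = √(9978 + 1199544) = √1209522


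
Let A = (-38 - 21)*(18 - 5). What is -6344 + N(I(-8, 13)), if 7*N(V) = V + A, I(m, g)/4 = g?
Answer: -45123/7 ≈ -6446.1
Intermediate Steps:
A = -767 (A = -59*13 = -767)
I(m, g) = 4*g
N(V) = -767/7 + V/7 (N(V) = (V - 767)/7 = (-767 + V)/7 = -767/7 + V/7)
-6344 + N(I(-8, 13)) = -6344 + (-767/7 + (4*13)/7) = -6344 + (-767/7 + (⅐)*52) = -6344 + (-767/7 + 52/7) = -6344 - 715/7 = -45123/7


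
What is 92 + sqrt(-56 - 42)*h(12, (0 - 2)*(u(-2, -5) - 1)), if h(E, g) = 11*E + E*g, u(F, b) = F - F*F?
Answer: 92 + 2100*I*sqrt(2) ≈ 92.0 + 2969.8*I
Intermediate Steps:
u(F, b) = F - F**2
92 + sqrt(-56 - 42)*h(12, (0 - 2)*(u(-2, -5) - 1)) = 92 + sqrt(-56 - 42)*(12*(11 + (0 - 2)*(-2*(1 - 1*(-2)) - 1))) = 92 + sqrt(-98)*(12*(11 - 2*(-2*(1 + 2) - 1))) = 92 + (7*I*sqrt(2))*(12*(11 - 2*(-2*3 - 1))) = 92 + (7*I*sqrt(2))*(12*(11 - 2*(-6 - 1))) = 92 + (7*I*sqrt(2))*(12*(11 - 2*(-7))) = 92 + (7*I*sqrt(2))*(12*(11 + 14)) = 92 + (7*I*sqrt(2))*(12*25) = 92 + (7*I*sqrt(2))*300 = 92 + 2100*I*sqrt(2)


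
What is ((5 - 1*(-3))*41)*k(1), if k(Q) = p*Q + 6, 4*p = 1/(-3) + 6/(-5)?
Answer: 27634/15 ≈ 1842.3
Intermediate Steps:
p = -23/60 (p = (1/(-3) + 6/(-5))/4 = (1*(-⅓) + 6*(-⅕))/4 = (-⅓ - 6/5)/4 = (¼)*(-23/15) = -23/60 ≈ -0.38333)
k(Q) = 6 - 23*Q/60 (k(Q) = -23*Q/60 + 6 = 6 - 23*Q/60)
((5 - 1*(-3))*41)*k(1) = ((5 - 1*(-3))*41)*(6 - 23/60*1) = ((5 + 3)*41)*(6 - 23/60) = (8*41)*(337/60) = 328*(337/60) = 27634/15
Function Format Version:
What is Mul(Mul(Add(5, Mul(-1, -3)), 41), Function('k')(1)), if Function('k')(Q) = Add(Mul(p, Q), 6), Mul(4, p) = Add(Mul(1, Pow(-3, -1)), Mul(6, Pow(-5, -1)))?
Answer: Rational(27634, 15) ≈ 1842.3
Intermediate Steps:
p = Rational(-23, 60) (p = Mul(Rational(1, 4), Add(Mul(1, Pow(-3, -1)), Mul(6, Pow(-5, -1)))) = Mul(Rational(1, 4), Add(Mul(1, Rational(-1, 3)), Mul(6, Rational(-1, 5)))) = Mul(Rational(1, 4), Add(Rational(-1, 3), Rational(-6, 5))) = Mul(Rational(1, 4), Rational(-23, 15)) = Rational(-23, 60) ≈ -0.38333)
Function('k')(Q) = Add(6, Mul(Rational(-23, 60), Q)) (Function('k')(Q) = Add(Mul(Rational(-23, 60), Q), 6) = Add(6, Mul(Rational(-23, 60), Q)))
Mul(Mul(Add(5, Mul(-1, -3)), 41), Function('k')(1)) = Mul(Mul(Add(5, Mul(-1, -3)), 41), Add(6, Mul(Rational(-23, 60), 1))) = Mul(Mul(Add(5, 3), 41), Add(6, Rational(-23, 60))) = Mul(Mul(8, 41), Rational(337, 60)) = Mul(328, Rational(337, 60)) = Rational(27634, 15)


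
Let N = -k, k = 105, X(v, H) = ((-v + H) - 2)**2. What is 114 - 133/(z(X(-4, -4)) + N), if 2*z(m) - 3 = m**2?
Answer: 22040/191 ≈ 115.39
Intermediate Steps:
X(v, H) = (-2 + H - v)**2 (X(v, H) = ((H - v) - 2)**2 = (-2 + H - v)**2)
z(m) = 3/2 + m**2/2
N = -105 (N = -1*105 = -105)
114 - 133/(z(X(-4, -4)) + N) = 114 - 133/((3/2 + ((2 - 4 - 1*(-4))**2)**2/2) - 105) = 114 - 133/((3/2 + ((2 - 4 + 4)**2)**2/2) - 105) = 114 - 133/((3/2 + (2**2)**2/2) - 105) = 114 - 133/((3/2 + (1/2)*4**2) - 105) = 114 - 133/((3/2 + (1/2)*16) - 105) = 114 - 133/((3/2 + 8) - 105) = 114 - 133/(19/2 - 105) = 114 - 133/(-191/2) = 114 - 133*(-2/191) = 114 + 266/191 = 22040/191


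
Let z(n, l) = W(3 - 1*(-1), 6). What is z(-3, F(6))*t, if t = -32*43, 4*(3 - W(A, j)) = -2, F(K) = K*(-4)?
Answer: -4816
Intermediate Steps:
F(K) = -4*K
W(A, j) = 7/2 (W(A, j) = 3 - 1/4*(-2) = 3 + 1/2 = 7/2)
z(n, l) = 7/2
t = -1376
z(-3, F(6))*t = (7/2)*(-1376) = -4816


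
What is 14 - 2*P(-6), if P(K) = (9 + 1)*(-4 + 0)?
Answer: 94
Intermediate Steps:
P(K) = -40 (P(K) = 10*(-4) = -40)
14 - 2*P(-6) = 14 - 2*(-40) = 14 + 80 = 94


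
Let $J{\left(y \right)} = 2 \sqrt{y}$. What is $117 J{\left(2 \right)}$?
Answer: $234 \sqrt{2} \approx 330.93$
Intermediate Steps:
$117 J{\left(2 \right)} = 117 \cdot 2 \sqrt{2} = 234 \sqrt{2}$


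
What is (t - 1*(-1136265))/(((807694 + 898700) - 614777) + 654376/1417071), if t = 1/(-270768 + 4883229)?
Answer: 2475612644279697262/2378337791888536121 ≈ 1.0409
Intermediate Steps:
t = 1/4612461 ≈ 2.1680e-7
(t - 1*(-1136265))/(((807694 + 898700) - 614777) + 654376/1417071) = (1/4612461 - 1*(-1136265))/(((807694 + 898700) - 614777) + 654376/1417071) = (1/4612461 + 1136265)/((1706394 - 614777) + 654376*(1/1417071)) = 5240977998166/(4612461*(1091617 + 654376/1417071)) = 5240977998166/(4612461*(1546899448183/1417071)) = (5240977998166/4612461)*(1417071/1546899448183) = 2475612644279697262/2378337791888536121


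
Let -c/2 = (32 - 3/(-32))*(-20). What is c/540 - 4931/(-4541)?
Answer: 6793799/1961712 ≈ 3.4632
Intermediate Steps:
c = 5135/4 (c = -2*(32 - 3/(-32))*(-20) = -2*(32 - 3*(-1/32))*(-20) = -2*(32 + 3/32)*(-20) = -1027*(-20)/16 = -2*(-5135/8) = 5135/4 ≈ 1283.8)
c/540 - 4931/(-4541) = (5135/4)/540 - 4931/(-4541) = (5135/4)*(1/540) - 4931*(-1/4541) = 1027/432 + 4931/4541 = 6793799/1961712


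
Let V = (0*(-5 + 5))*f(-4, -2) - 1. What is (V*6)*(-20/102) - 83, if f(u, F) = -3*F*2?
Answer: -1391/17 ≈ -81.823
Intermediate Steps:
f(u, F) = -6*F
V = -1 (V = (0*(-5 + 5))*(-6*(-2)) - 1 = (0*0)*12 - 1 = 0*12 - 1 = 0 - 1 = -1)
(V*6)*(-20/102) - 83 = (-1*6)*(-20/102) - 83 = -(-120)/102 - 83 = -6*(-10/51) - 83 = 20/17 - 83 = -1391/17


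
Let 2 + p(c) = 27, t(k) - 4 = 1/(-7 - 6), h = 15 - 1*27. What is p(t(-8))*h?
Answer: -300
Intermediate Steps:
h = -12 (h = 15 - 27 = -12)
t(k) = 51/13 (t(k) = 4 + 1/(-7 - 6) = 4 + 1/(-13) = 4 - 1/13 = 51/13)
p(c) = 25 (p(c) = -2 + 27 = 25)
p(t(-8))*h = 25*(-12) = -300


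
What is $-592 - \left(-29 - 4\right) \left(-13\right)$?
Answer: $-1021$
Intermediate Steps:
$-592 - \left(-29 - 4\right) \left(-13\right) = -592 - \left(-33\right) \left(-13\right) = -592 - 429 = -1021$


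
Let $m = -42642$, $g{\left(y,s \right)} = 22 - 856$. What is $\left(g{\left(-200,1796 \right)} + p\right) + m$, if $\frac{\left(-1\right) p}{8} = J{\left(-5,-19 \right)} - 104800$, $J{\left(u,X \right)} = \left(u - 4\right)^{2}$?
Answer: $794276$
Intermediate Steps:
$g{\left(y,s \right)} = -834$ ($g{\left(y,s \right)} = 22 - 856 = -834$)
$J{\left(u,X \right)} = \left(-4 + u\right)^{2}$
$p = 837752$ ($p = - 8 \left(\left(-4 - 5\right)^{2} - 104800\right) = - 8 \left(\left(-9\right)^{2} - 104800\right) = - 8 \left(81 - 104800\right) = \left(-8\right) \left(-104719\right) = 837752$)
$\left(g{\left(-200,1796 \right)} + p\right) + m = \left(-834 + 837752\right) - 42642 = 836918 - 42642 = 794276$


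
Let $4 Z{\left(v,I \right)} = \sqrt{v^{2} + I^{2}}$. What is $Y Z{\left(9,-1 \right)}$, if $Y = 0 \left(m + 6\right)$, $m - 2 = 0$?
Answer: $0$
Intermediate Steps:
$m = 2$ ($m = 2 + 0 = 2$)
$Z{\left(v,I \right)} = \frac{\sqrt{I^{2} + v^{2}}}{4}$ ($Z{\left(v,I \right)} = \frac{\sqrt{v^{2} + I^{2}}}{4} = \frac{\sqrt{I^{2} + v^{2}}}{4}$)
$Y = 0$ ($Y = 0 \left(2 + 6\right) = 0 \cdot 8 = 0$)
$Y Z{\left(9,-1 \right)} = 0 \frac{\sqrt{\left(-1\right)^{2} + 9^{2}}}{4} = 0 \frac{\sqrt{1 + 81}}{4} = 0 \frac{\sqrt{82}}{4} = 0$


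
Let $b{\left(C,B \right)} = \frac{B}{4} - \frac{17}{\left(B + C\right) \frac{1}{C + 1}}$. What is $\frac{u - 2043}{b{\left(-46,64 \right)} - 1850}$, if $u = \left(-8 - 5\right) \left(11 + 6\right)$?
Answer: $\frac{4528}{3583} \approx 1.2637$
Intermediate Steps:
$b{\left(C,B \right)} = \frac{B}{4} - \frac{17 \left(1 + C\right)}{B + C}$ ($b{\left(C,B \right)} = B \frac{1}{4} - \frac{17}{\left(B + C\right) \frac{1}{1 + C}} = \frac{B}{4} - \frac{17}{\frac{1}{1 + C} \left(B + C\right)} = \frac{B}{4} - 17 \frac{1 + C}{B + C} = \frac{B}{4} - \frac{17 \left(1 + C\right)}{B + C}$)
$u = -221$ ($u = \left(-8 - 5\right) 17 = \left(-13\right) 17 = -221$)
$\frac{u - 2043}{b{\left(-46,64 \right)} - 1850} = \frac{-221 - 2043}{\frac{-68 + 64^{2} - -3128 + 64 \left(-46\right)}{4 \left(64 - 46\right)} - 1850} = - \frac{2264}{\frac{-68 + 4096 + 3128 - 2944}{4 \cdot 18} - 1850} = - \frac{2264}{\frac{1}{4} \cdot \frac{1}{18} \cdot 4212 - 1850} = - \frac{2264}{\frac{117}{2} - 1850} = - \frac{2264}{- \frac{3583}{2}} = \left(-2264\right) \left(- \frac{2}{3583}\right) = \frac{4528}{3583}$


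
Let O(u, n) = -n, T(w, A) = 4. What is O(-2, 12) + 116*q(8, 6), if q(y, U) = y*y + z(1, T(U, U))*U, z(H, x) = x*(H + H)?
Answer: 12980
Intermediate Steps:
z(H, x) = 2*H*x (z(H, x) = x*(2*H) = 2*H*x)
q(y, U) = y**2 + 8*U (q(y, U) = y*y + (2*1*4)*U = y**2 + 8*U)
O(-2, 12) + 116*q(8, 6) = -1*12 + 116*(8**2 + 8*6) = -12 + 116*(64 + 48) = -12 + 116*112 = -12 + 12992 = 12980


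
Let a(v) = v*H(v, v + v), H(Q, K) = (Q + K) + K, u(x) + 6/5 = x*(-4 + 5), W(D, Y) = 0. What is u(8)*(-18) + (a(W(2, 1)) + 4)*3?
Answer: -552/5 ≈ -110.40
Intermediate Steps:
u(x) = -6/5 + x (u(x) = -6/5 + x*(-4 + 5) = -6/5 + x*1 = -6/5 + x)
H(Q, K) = Q + 2*K (H(Q, K) = (K + Q) + K = Q + 2*K)
a(v) = 5*v² (a(v) = v*(v + 2*(v + v)) = v*(v + 2*(2*v)) = v*(v + 4*v) = v*(5*v) = 5*v²)
u(8)*(-18) + (a(W(2, 1)) + 4)*3 = (-6/5 + 8)*(-18) + (5*0² + 4)*3 = (34/5)*(-18) + (5*0 + 4)*3 = -612/5 + (0 + 4)*3 = -612/5 + 4*3 = -612/5 + 12 = -552/5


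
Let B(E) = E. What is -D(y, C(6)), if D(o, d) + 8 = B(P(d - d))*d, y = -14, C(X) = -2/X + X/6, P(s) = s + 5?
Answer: 14/3 ≈ 4.6667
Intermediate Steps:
P(s) = 5 + s
C(X) = -2/X + X/6 (C(X) = -2/X + X*(1/6) = -2/X + X/6)
D(o, d) = -8 + 5*d (D(o, d) = -8 + (5 + (d - d))*d = -8 + (5 + 0)*d = -8 + 5*d)
-D(y, C(6)) = -(-8 + 5*(-2/6 + (1/6)*6)) = -(-8 + 5*(-2*1/6 + 1)) = -(-8 + 5*(-1/3 + 1)) = -(-8 + 5*(2/3)) = -(-8 + 10/3) = -1*(-14/3) = 14/3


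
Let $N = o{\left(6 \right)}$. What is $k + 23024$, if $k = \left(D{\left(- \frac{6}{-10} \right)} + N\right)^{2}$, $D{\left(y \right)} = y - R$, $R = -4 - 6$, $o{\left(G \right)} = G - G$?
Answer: $\frac{578409}{25} \approx 23136.0$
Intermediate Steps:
$o{\left(G \right)} = 0$
$R = -10$ ($R = -4 - 6 = -10$)
$N = 0$
$D{\left(y \right)} = 10 + y$ ($D{\left(y \right)} = y - -10 = y + 10 = 10 + y$)
$k = \frac{2809}{25}$ ($k = \left(\left(10 - \frac{6}{-10}\right) + 0\right)^{2} = \left(\left(10 - - \frac{3}{5}\right) + 0\right)^{2} = \left(\left(10 + \frac{3}{5}\right) + 0\right)^{2} = \left(\frac{53}{5} + 0\right)^{2} = \left(\frac{53}{5}\right)^{2} = \frac{2809}{25} \approx 112.36$)
$k + 23024 = \frac{2809}{25} + 23024 = \frac{578409}{25}$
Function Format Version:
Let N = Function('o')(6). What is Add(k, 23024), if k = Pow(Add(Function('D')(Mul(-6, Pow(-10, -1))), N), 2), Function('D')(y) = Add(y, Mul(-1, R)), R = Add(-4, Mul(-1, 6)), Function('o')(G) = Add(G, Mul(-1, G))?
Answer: Rational(578409, 25) ≈ 23136.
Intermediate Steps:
Function('o')(G) = 0
R = -10 (R = Add(-4, -6) = -10)
N = 0
Function('D')(y) = Add(10, y) (Function('D')(y) = Add(y, Mul(-1, -10)) = Add(y, 10) = Add(10, y))
k = Rational(2809, 25) (k = Pow(Add(Add(10, Mul(-6, Pow(-10, -1))), 0), 2) = Pow(Add(Add(10, Mul(-6, Rational(-1, 10))), 0), 2) = Pow(Add(Add(10, Rational(3, 5)), 0), 2) = Pow(Add(Rational(53, 5), 0), 2) = Pow(Rational(53, 5), 2) = Rational(2809, 25) ≈ 112.36)
Add(k, 23024) = Add(Rational(2809, 25), 23024) = Rational(578409, 25)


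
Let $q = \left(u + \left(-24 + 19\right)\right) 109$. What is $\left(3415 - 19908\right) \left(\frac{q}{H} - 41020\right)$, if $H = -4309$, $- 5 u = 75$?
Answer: $\frac{2915187229000}{4309} \approx 6.7653 \cdot 10^{8}$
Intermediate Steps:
$u = -15$ ($u = \left(- \frac{1}{5}\right) 75 = -15$)
$q = -2180$ ($q = \left(-15 + \left(-24 + 19\right)\right) 109 = \left(-15 - 5\right) 109 = \left(-20\right) 109 = -2180$)
$\left(3415 - 19908\right) \left(\frac{q}{H} - 41020\right) = \left(3415 - 19908\right) \left(- \frac{2180}{-4309} - 41020\right) = - 16493 \left(\left(-2180\right) \left(- \frac{1}{4309}\right) - 41020\right) = - 16493 \left(\frac{2180}{4309} - 41020\right) = \left(-16493\right) \left(- \frac{176753000}{4309}\right) = \frac{2915187229000}{4309}$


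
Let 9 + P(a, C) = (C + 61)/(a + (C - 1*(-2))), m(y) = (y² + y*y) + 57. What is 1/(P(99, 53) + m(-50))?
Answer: 77/388753 ≈ 0.00019807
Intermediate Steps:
m(y) = 57 + 2*y² (m(y) = (y² + y²) + 57 = 2*y² + 57 = 57 + 2*y²)
P(a, C) = -9 + (61 + C)/(2 + C + a) (P(a, C) = -9 + (C + 61)/(a + (C - 1*(-2))) = -9 + (61 + C)/(a + (C + 2)) = -9 + (61 + C)/(a + (2 + C)) = -9 + (61 + C)/(2 + C + a))
1/(P(99, 53) + m(-50)) = 1/((43 - 9*99 - 8*53)/(2 + 53 + 99) + (57 + 2*(-50)²)) = 1/((43 - 891 - 424)/154 + (57 + 2*2500)) = 1/((1/154)*(-1272) + (57 + 5000)) = 1/(-636/77 + 5057) = 1/(388753/77) = 77/388753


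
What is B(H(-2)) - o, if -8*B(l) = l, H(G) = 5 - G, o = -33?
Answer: 257/8 ≈ 32.125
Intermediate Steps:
B(l) = -l/8
B(H(-2)) - o = -(5 - 1*(-2))/8 - 1*(-33) = -(5 + 2)/8 + 33 = -⅛*7 + 33 = -7/8 + 33 = 257/8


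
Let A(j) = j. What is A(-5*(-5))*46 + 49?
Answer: 1199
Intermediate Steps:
A(-5*(-5))*46 + 49 = -5*(-5)*46 + 49 = 25*46 + 49 = 1150 + 49 = 1199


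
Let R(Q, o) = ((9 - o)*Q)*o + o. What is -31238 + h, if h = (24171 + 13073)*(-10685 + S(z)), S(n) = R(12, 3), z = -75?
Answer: -389826942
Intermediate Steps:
R(Q, o) = o + Q*o*(9 - o) (R(Q, o) = (Q*(9 - o))*o + o = Q*o*(9 - o) + o = o + Q*o*(9 - o))
S(n) = 219 (S(n) = 3*(1 + 9*12 - 1*12*3) = 3*(1 + 108 - 36) = 3*73 = 219)
h = -389795704 (h = (24171 + 13073)*(-10685 + 219) = 37244*(-10466) = -389795704)
-31238 + h = -31238 - 389795704 = -389826942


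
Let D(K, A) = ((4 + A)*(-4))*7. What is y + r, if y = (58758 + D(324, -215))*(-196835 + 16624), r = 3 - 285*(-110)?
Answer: -11653493173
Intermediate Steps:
D(K, A) = -112 - 28*A (D(K, A) = (-16 - 4*A)*7 = -112 - 28*A)
r = 31353 (r = 3 + 31350 = 31353)
y = -11653524526 (y = (58758 + (-112 - 28*(-215)))*(-196835 + 16624) = (58758 + (-112 + 6020))*(-180211) = (58758 + 5908)*(-180211) = 64666*(-180211) = -11653524526)
y + r = -11653524526 + 31353 = -11653493173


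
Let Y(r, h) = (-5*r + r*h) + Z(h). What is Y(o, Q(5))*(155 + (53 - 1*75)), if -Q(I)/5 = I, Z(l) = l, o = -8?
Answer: 28595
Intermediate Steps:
Q(I) = -5*I
Y(r, h) = h - 5*r + h*r (Y(r, h) = (-5*r + r*h) + h = (-5*r + h*r) + h = h - 5*r + h*r)
Y(o, Q(5))*(155 + (53 - 1*75)) = (-5*5 - 5*(-8) - 5*5*(-8))*(155 + (53 - 1*75)) = (-25 + 40 - 25*(-8))*(155 + (53 - 75)) = (-25 + 40 + 200)*(155 - 22) = 215*133 = 28595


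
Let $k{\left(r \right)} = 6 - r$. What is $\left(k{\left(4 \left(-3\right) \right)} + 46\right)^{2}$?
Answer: $4096$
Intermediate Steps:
$\left(k{\left(4 \left(-3\right) \right)} + 46\right)^{2} = \left(\left(6 - 4 \left(-3\right)\right) + 46\right)^{2} = \left(\left(6 - -12\right) + 46\right)^{2} = \left(\left(6 + 12\right) + 46\right)^{2} = \left(18 + 46\right)^{2} = 64^{2} = 4096$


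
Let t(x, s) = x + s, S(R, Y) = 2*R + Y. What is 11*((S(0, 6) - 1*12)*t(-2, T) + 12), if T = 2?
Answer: 132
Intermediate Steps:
S(R, Y) = Y + 2*R
t(x, s) = s + x
11*((S(0, 6) - 1*12)*t(-2, T) + 12) = 11*(((6 + 2*0) - 1*12)*(2 - 2) + 12) = 11*(((6 + 0) - 12)*0 + 12) = 11*((6 - 12)*0 + 12) = 11*(-6*0 + 12) = 11*(0 + 12) = 11*12 = 132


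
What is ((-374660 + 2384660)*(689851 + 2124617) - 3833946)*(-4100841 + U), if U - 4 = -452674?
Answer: -25759561646352195594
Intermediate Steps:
U = -452670 (U = 4 - 452674 = -452670)
((-374660 + 2384660)*(689851 + 2124617) - 3833946)*(-4100841 + U) = ((-374660 + 2384660)*(689851 + 2124617) - 3833946)*(-4100841 - 452670) = (2010000*2814468 - 3833946)*(-4553511) = (5657080680000 - 3833946)*(-4553511) = 5657076846054*(-4553511) = -25759561646352195594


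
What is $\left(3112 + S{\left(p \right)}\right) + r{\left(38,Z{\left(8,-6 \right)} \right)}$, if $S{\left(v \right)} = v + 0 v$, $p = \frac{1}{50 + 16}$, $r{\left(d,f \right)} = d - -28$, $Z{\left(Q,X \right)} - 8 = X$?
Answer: $\frac{209749}{66} \approx 3178.0$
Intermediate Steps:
$Z{\left(Q,X \right)} = 8 + X$
$r{\left(d,f \right)} = 28 + d$ ($r{\left(d,f \right)} = d + 28 = 28 + d$)
$p = \frac{1}{66} \approx 0.015152$
$S{\left(v \right)} = v$ ($S{\left(v \right)} = v + 0 = v$)
$\left(3112 + S{\left(p \right)}\right) + r{\left(38,Z{\left(8,-6 \right)} \right)} = \left(3112 + \frac{1}{66}\right) + \left(28 + 38\right) = \frac{205393}{66} + 66 = \frac{209749}{66}$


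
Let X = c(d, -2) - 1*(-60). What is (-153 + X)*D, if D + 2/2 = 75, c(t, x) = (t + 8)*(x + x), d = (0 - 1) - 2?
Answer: -8362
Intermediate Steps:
d = -3 (d = -1 - 2 = -3)
c(t, x) = 2*x*(8 + t) (c(t, x) = (8 + t)*(2*x) = 2*x*(8 + t))
D = 74 (D = -1 + 75 = 74)
X = 40 (X = 2*(-2)*(8 - 3) - 1*(-60) = 2*(-2)*5 + 60 = -20 + 60 = 40)
(-153 + X)*D = (-153 + 40)*74 = -113*74 = -8362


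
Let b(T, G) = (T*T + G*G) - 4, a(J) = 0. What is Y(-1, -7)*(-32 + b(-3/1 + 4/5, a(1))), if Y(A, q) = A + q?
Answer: 6232/25 ≈ 249.28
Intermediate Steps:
b(T, G) = -4 + G² + T² (b(T, G) = (T² + G²) - 4 = (G² + T²) - 4 = -4 + G² + T²)
Y(-1, -7)*(-32 + b(-3/1 + 4/5, a(1))) = (-1 - 7)*(-32 + (-4 + 0² + (-3/1 + 4/5)²)) = -8*(-32 + (-4 + 0 + (-3*1 + 4*(⅕))²)) = -8*(-32 + (-4 + 0 + (-3 + ⅘)²)) = -8*(-32 + (-4 + 0 + (-11/5)²)) = -8*(-32 + (-4 + 0 + 121/25)) = -8*(-32 + 21/25) = -8*(-779/25) = 6232/25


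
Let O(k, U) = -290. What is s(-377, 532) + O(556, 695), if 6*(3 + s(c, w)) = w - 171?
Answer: -1397/6 ≈ -232.83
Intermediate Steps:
s(c, w) = -63/2 + w/6 (s(c, w) = -3 + (w - 171)/6 = -3 + (-171 + w)/6 = -3 + (-57/2 + w/6) = -63/2 + w/6)
s(-377, 532) + O(556, 695) = (-63/2 + (1/6)*532) - 290 = (-63/2 + 266/3) - 290 = 343/6 - 290 = -1397/6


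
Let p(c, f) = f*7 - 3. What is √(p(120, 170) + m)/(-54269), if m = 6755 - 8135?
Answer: -I*√193/54269 ≈ -0.00025599*I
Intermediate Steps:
p(c, f) = -3 + 7*f (p(c, f) = 7*f - 3 = -3 + 7*f)
m = -1380
√(p(120, 170) + m)/(-54269) = √((-3 + 7*170) - 1380)/(-54269) = √((-3 + 1190) - 1380)*(-1/54269) = √(1187 - 1380)*(-1/54269) = √(-193)*(-1/54269) = (I*√193)*(-1/54269) = -I*√193/54269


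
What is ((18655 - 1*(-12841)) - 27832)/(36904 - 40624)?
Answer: -458/465 ≈ -0.98495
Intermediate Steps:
((18655 - 1*(-12841)) - 27832)/(36904 - 40624) = ((18655 + 12841) - 27832)/(-3720) = (31496 - 27832)*(-1/3720) = 3664*(-1/3720) = -458/465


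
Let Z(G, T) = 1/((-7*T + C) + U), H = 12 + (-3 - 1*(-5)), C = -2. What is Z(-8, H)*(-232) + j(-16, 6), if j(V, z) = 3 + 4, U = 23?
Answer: 771/77 ≈ 10.013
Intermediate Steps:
H = 14 (H = 12 + (-3 + 5) = 12 + 2 = 14)
j(V, z) = 7
Z(G, T) = 1/(21 - 7*T) (Z(G, T) = 1/((-7*T - 2) + 23) = 1/((-2 - 7*T) + 23) = 1/(21 - 7*T))
Z(-8, H)*(-232) + j(-16, 6) = -1/(-21 + 7*14)*(-232) + 7 = -1/(-21 + 98)*(-232) + 7 = -1/77*(-232) + 7 = 232/77 + 7 = 771/77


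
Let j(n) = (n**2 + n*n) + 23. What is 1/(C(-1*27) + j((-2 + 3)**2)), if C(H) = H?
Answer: -1/2 ≈ -0.50000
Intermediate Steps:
j(n) = 23 + 2*n**2 (j(n) = (n**2 + n**2) + 23 = 2*n**2 + 23 = 23 + 2*n**2)
1/(C(-1*27) + j((-2 + 3)**2)) = 1/(-1*27 + (23 + 2*((-2 + 3)**2)**2)) = 1/(-27 + (23 + 2*(1**2)**2)) = 1/(-27 + (23 + 2*1**2)) = 1/(-27 + (23 + 2*1)) = 1/(-27 + (23 + 2)) = 1/(-27 + 25) = 1/(-2) = -1/2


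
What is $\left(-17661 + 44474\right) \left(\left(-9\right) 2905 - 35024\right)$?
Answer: $-1640124397$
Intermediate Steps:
$\left(-17661 + 44474\right) \left(\left(-9\right) 2905 - 35024\right) = 26813 \left(-26145 - 35024\right) = 26813 \left(-61169\right) = -1640124397$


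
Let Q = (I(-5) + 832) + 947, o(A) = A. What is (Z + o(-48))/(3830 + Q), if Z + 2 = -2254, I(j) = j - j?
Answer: -2304/5609 ≈ -0.41077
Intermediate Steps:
I(j) = 0
Q = 1779 (Q = (0 + 832) + 947 = 832 + 947 = 1779)
Z = -2256 (Z = -2 - 2254 = -2256)
(Z + o(-48))/(3830 + Q) = (-2256 - 48)/(3830 + 1779) = -2304/5609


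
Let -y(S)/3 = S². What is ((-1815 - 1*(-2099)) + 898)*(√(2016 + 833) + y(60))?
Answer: -12765600 + 1182*√2849 ≈ -1.2703e+7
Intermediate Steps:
y(S) = -3*S²
((-1815 - 1*(-2099)) + 898)*(√(2016 + 833) + y(60)) = ((-1815 - 1*(-2099)) + 898)*(√(2016 + 833) - 3*60²) = ((-1815 + 2099) + 898)*(√2849 - 3*3600) = (284 + 898)*(√2849 - 10800) = 1182*(-10800 + √2849) = -12765600 + 1182*√2849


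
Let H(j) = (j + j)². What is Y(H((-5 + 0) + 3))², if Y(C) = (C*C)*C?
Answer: 16777216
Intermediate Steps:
H(j) = 4*j² (H(j) = (2*j)² = 4*j²)
Y(C) = C³ (Y(C) = C²*C = C³)
Y(H((-5 + 0) + 3))² = ((4*((-5 + 0) + 3)²)³)² = ((4*(-5 + 3)²)³)² = ((4*(-2)²)³)² = ((4*4)³)² = (16³)² = 4096² = 16777216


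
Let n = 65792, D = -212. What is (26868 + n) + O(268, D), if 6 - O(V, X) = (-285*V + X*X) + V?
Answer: 123834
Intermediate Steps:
O(V, X) = 6 - X² + 284*V (O(V, X) = 6 - ((-285*V + X*X) + V) = 6 - ((-285*V + X²) + V) = 6 - ((X² - 285*V) + V) = 6 - (X² - 284*V) = 6 + (-X² + 284*V) = 6 - X² + 284*V)
(26868 + n) + O(268, D) = (26868 + 65792) + (6 - 1*(-212)² + 284*268) = 92660 + (6 - 1*44944 + 76112) = 92660 + (6 - 44944 + 76112) = 92660 + 31174 = 123834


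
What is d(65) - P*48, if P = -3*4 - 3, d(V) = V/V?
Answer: 721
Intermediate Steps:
d(V) = 1
P = -15 (P = -12 - 3 = -15)
d(65) - P*48 = 1 - (-15)*48 = 1 - 1*(-720) = 1 + 720 = 721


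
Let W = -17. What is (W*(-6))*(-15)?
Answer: -1530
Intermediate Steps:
(W*(-6))*(-15) = -17*(-6)*(-15) = 102*(-15) = -1530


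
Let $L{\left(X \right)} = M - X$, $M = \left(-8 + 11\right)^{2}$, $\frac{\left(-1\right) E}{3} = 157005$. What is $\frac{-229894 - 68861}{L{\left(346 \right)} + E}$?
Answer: $\frac{298755}{471352} \approx 0.63383$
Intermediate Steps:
$E = -471015$ ($E = \left(-3\right) 157005 = -471015$)
$M = 9$ ($M = 3^{2} = 9$)
$L{\left(X \right)} = 9 - X$
$\frac{-229894 - 68861}{L{\left(346 \right)} + E} = \frac{-229894 - 68861}{\left(9 - 346\right) - 471015} = - \frac{298755}{\left(9 - 346\right) - 471015} = - \frac{298755}{-337 - 471015} = - \frac{298755}{-471352} = \left(-298755\right) \left(- \frac{1}{471352}\right) = \frac{298755}{471352}$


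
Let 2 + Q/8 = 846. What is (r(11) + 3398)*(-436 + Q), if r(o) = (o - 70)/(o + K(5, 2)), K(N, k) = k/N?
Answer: 1221457556/57 ≈ 2.1429e+7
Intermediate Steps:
Q = 6752 (Q = -16 + 8*846 = -16 + 6768 = 6752)
r(o) = (-70 + o)/(⅖ + o) (r(o) = (o - 70)/(o + 2/5) = (-70 + o)/(o + 2*(⅕)) = (-70 + o)/(o + ⅖) = (-70 + o)/(⅖ + o))
(r(11) + 3398)*(-436 + Q) = (5*(-70 + 11)/(2 + 5*11) + 3398)*(-436 + 6752) = (5*(-59)/(2 + 55) + 3398)*6316 = (5*(-59)/57 + 3398)*6316 = (5*(1/57)*(-59) + 3398)*6316 = (-295/57 + 3398)*6316 = (193391/57)*6316 = 1221457556/57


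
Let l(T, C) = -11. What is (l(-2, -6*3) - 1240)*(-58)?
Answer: 72558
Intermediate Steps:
(l(-2, -6*3) - 1240)*(-58) = (-11 - 1240)*(-58) = -1251*(-58) = 72558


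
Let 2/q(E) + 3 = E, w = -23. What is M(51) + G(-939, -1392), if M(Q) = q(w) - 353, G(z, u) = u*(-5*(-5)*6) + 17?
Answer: -2718769/13 ≈ -2.0914e+5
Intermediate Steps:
q(E) = 2/(-3 + E)
G(z, u) = 17 + 150*u (G(z, u) = u*(25*6) + 17 = u*150 + 17 = 150*u + 17 = 17 + 150*u)
M(Q) = -4590/13 (M(Q) = 2/(-3 - 23) - 353 = 2/(-26) - 353 = 2*(-1/26) - 353 = -1/13 - 353 = -4590/13)
M(51) + G(-939, -1392) = -4590/13 + (17 + 150*(-1392)) = -4590/13 + (17 - 208800) = -4590/13 - 208783 = -2718769/13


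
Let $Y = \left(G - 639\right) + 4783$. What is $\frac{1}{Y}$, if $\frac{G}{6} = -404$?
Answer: $\frac{1}{1720} \approx 0.00058139$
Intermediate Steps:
$G = -2424$ ($G = 6 \left(-404\right) = -2424$)
$Y = 1720$ ($Y = \left(-2424 - 639\right) + 4783 = -3063 + 4783 = 1720$)
$\frac{1}{Y} = \frac{1}{1720}$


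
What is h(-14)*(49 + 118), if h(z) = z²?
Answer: 32732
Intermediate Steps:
h(-14)*(49 + 118) = (-14)²*(49 + 118) = 196*167 = 32732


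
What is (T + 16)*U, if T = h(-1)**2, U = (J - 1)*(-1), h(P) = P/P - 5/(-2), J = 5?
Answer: -113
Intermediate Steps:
h(P) = 7/2 (h(P) = 1 - 5*(-1/2) = 1 + 5/2 = 7/2)
U = -4 (U = (5 - 1)*(-1) = 4*(-1) = -4)
T = 49/4 (T = (7/2)**2 = 49/4 ≈ 12.250)
(T + 16)*U = (49/4 + 16)*(-4) = (113/4)*(-4) = -113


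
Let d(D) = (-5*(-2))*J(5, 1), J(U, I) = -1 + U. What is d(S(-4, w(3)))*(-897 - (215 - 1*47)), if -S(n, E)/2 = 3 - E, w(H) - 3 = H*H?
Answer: -42600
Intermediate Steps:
w(H) = 3 + H² (w(H) = 3 + H*H = 3 + H²)
S(n, E) = -6 + 2*E (S(n, E) = -2*(3 - E) = -6 + 2*E)
d(D) = 40 (d(D) = (-5*(-2))*(-1 + 5) = 10*4 = 40)
d(S(-4, w(3)))*(-897 - (215 - 1*47)) = 40*(-897 - (215 - 1*47)) = 40*(-897 - (215 - 47)) = 40*(-897 - 1*168) = 40*(-897 - 168) = 40*(-1065) = -42600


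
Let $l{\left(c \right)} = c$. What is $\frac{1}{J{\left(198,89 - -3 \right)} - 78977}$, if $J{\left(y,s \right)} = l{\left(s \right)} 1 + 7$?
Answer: $- \frac{1}{78878} \approx -1.2678 \cdot 10^{-5}$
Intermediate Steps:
$J{\left(y,s \right)} = 7 + s$ ($J{\left(y,s \right)} = s 1 + 7 = s + 7 = 7 + s$)
$\frac{1}{J{\left(198,89 - -3 \right)} - 78977} = \frac{1}{\left(7 + \left(89 - -3\right)\right) - 78977} = \frac{1}{\left(7 + \left(89 + 3\right)\right) - 78977} = \frac{1}{\left(7 + 92\right) - 78977} = \frac{1}{99 - 78977} = \frac{1}{-78878} = - \frac{1}{78878}$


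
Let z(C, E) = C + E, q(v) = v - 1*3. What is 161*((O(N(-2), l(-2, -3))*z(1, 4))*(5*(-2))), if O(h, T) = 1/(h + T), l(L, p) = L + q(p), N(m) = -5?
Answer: 8050/13 ≈ 619.23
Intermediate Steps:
q(v) = -3 + v (q(v) = v - 3 = -3 + v)
l(L, p) = -3 + L + p (l(L, p) = L + (-3 + p) = -3 + L + p)
O(h, T) = 1/(T + h)
161*((O(N(-2), l(-2, -3))*z(1, 4))*(5*(-2))) = 161*(((1 + 4)/((-3 - 2 - 3) - 5))*(5*(-2))) = 161*((5/(-8 - 5))*(-10)) = 161*((5/(-13))*(-10)) = 161*(-1/13*5*(-10)) = 161*(-5/13*(-10)) = 161*(50/13) = 8050/13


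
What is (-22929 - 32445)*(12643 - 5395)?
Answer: -401350752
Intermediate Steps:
(-22929 - 32445)*(12643 - 5395) = -55374*7248 = -401350752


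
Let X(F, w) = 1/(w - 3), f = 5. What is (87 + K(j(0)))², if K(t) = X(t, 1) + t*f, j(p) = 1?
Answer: 33489/4 ≈ 8372.3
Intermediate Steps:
X(F, w) = 1/(-3 + w)
K(t) = -½ + 5*t (K(t) = 1/(-3 + 1) + t*5 = 1/(-2) + 5*t = -½ + 5*t)
(87 + K(j(0)))² = (87 + (-½ + 5*1))² = (87 + (-½ + 5))² = (87 + 9/2)² = (183/2)² = 33489/4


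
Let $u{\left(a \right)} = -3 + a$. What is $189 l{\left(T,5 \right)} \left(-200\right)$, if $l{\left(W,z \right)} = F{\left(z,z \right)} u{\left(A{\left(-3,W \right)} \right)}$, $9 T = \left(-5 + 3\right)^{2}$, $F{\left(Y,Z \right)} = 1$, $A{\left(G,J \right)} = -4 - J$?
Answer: $281400$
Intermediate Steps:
$T = \frac{4}{9}$ ($T = \frac{\left(-5 + 3\right)^{2}}{9} = \frac{\left(-2\right)^{2}}{9} = \frac{1}{9} \cdot 4 = \frac{4}{9} \approx 0.44444$)
$l{\left(W,z \right)} = -7 - W$ ($l{\left(W,z \right)} = 1 \left(-3 - \left(4 + W\right)\right) = 1 \left(-7 - W\right) = -7 - W$)
$189 l{\left(T,5 \right)} \left(-200\right) = 189 \left(-7 - \frac{4}{9}\right) \left(-200\right) = 189 \left(- \frac{67}{9}\right) \left(-200\right) = \left(-1407\right) \left(-200\right) = 281400$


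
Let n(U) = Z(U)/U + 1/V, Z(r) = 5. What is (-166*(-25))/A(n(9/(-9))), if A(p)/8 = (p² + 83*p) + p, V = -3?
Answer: -18675/15104 ≈ -1.2364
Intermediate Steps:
n(U) = -⅓ + 5/U (n(U) = 5/U + 1/(-3) = 5/U + 1*(-⅓) = 5/U - ⅓ = -⅓ + 5/U)
A(p) = 8*p² + 672*p (A(p) = 8*((p² + 83*p) + p) = 8*(p² + 84*p) = 8*p² + 672*p)
(-166*(-25))/A(n(9/(-9))) = (-166*(-25))/((8*((15 - 9/(-9))/(3*((9/(-9)))))*(84 + (15 - 9/(-9))/(3*((9/(-9))))))) = 4150/((8*((15 - 9*(-1)/9)/(3*((9*(-⅑)))))*(84 + (15 - 9*(-1)/9)/(3*((9*(-⅑))))))) = 4150/((8*((⅓)*(15 - 1*(-1))/(-1))*(84 + (⅓)*(15 - 1*(-1))/(-1)))) = 4150/((8*((⅓)*(-1)*(15 + 1))*(84 + (⅓)*(-1)*(15 + 1)))) = 4150/((8*((⅓)*(-1)*16)*(84 + (⅓)*(-1)*16))) = 4150/((8*(-16/3)*(84 - 16/3))) = 4150/((8*(-16/3)*(236/3))) = 4150/(-30208/9) = 4150*(-9/30208) = -18675/15104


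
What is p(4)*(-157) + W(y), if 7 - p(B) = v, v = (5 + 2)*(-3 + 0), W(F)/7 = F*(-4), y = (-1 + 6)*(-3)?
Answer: -3976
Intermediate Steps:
y = -15 (y = 5*(-3) = -15)
W(F) = -28*F (W(F) = 7*(F*(-4)) = 7*(-4*F) = -28*F)
v = -21 (v = 7*(-3) = -21)
p(B) = 28 (p(B) = 7 - 1*(-21) = 7 + 21 = 28)
p(4)*(-157) + W(y) = 28*(-157) - 28*(-15) = -4396 + 420 = -3976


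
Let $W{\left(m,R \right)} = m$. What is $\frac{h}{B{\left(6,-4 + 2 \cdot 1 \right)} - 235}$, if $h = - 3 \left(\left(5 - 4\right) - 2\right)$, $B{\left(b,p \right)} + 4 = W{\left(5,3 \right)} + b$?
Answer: $- \frac{1}{76} \approx -0.013158$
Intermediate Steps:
$B{\left(b,p \right)} = 1 + b$ ($B{\left(b,p \right)} = -4 + \left(5 + b\right) = 1 + b$)
$h = 3$ ($h = - 3 \left(\left(5 - 4\right) - 2\right) = - 3 \left(1 - 2\right) = \left(-3\right) \left(-1\right) = 3$)
$\frac{h}{B{\left(6,-4 + 2 \cdot 1 \right)} - 235} = \frac{3}{\left(1 + 6\right) - 235} = \frac{3}{7 - 235} = \frac{3}{-228} = 3 \left(- \frac{1}{228}\right) = - \frac{1}{76}$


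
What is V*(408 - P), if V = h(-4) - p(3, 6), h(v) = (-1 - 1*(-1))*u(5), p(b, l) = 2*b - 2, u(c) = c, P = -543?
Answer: -3804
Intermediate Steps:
p(b, l) = -2 + 2*b
h(v) = 0 (h(v) = (-1 - 1*(-1))*5 = (-1 + 1)*5 = 0*5 = 0)
V = -4 (V = 0 - (-2 + 2*3) = 0 - (-2 + 6) = 0 - 1*4 = 0 - 4 = -4)
V*(408 - P) = -4*(408 - 1*(-543)) = -4*(408 + 543) = -4*951 = -3804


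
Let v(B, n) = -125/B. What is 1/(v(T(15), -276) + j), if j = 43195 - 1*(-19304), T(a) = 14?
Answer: 14/874861 ≈ 1.6003e-5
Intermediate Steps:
j = 62499 (j = 43195 + 19304 = 62499)
1/(v(T(15), -276) + j) = 1/(-125/14 + 62499) = 1/(874861/14) = 14/874861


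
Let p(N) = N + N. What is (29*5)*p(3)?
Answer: 870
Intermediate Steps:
p(N) = 2*N
(29*5)*p(3) = (29*5)*(2*3) = 145*6 = 870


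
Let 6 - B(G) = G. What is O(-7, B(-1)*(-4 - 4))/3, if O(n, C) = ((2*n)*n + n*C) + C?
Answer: 434/3 ≈ 144.67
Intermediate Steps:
B(G) = 6 - G
O(n, C) = C + 2*n**2 + C*n (O(n, C) = (2*n**2 + C*n) + C = C + 2*n**2 + C*n)
O(-7, B(-1)*(-4 - 4))/3 = ((6 - 1*(-1))*(-4 - 4) + 2*(-7)**2 + ((6 - 1*(-1))*(-4 - 4))*(-7))/3 = ((6 + 1)*(-8) + 2*49 + ((6 + 1)*(-8))*(-7))*(1/3) = (7*(-8) + 98 + (7*(-8))*(-7))*(1/3) = (-56 + 98 - 56*(-7))*(1/3) = (-56 + 98 + 392)*(1/3) = 434*(1/3) = 434/3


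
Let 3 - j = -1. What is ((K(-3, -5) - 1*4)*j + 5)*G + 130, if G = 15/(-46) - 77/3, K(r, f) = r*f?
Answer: -157823/138 ≈ -1143.6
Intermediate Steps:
K(r, f) = f*r
j = 4 (j = 3 - 1*(-1) = 3 + 1 = 4)
G = -3587/138 (G = 15*(-1/46) - 77*⅓ = -15/46 - 77/3 = -3587/138 ≈ -25.993)
((K(-3, -5) - 1*4)*j + 5)*G + 130 = ((-5*(-3) - 1*4)*4 + 5)*(-3587/138) + 130 = ((15 - 4)*4 + 5)*(-3587/138) + 130 = (11*4 + 5)*(-3587/138) + 130 = (44 + 5)*(-3587/138) + 130 = 49*(-3587/138) + 130 = -175763/138 + 130 = -157823/138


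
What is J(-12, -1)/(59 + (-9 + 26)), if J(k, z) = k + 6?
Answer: -3/38 ≈ -0.078947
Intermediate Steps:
J(k, z) = 6 + k
J(-12, -1)/(59 + (-9 + 26)) = (6 - 12)/(59 + (-9 + 26)) = -6/(59 + 17) = -6/76 = -6*1/76 = -3/38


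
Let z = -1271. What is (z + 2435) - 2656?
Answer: -1492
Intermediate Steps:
(z + 2435) - 2656 = (-1271 + 2435) - 2656 = 1164 - 2656 = -1492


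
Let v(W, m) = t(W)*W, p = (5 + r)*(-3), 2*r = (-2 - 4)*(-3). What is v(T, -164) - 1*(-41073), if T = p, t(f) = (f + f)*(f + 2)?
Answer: -100047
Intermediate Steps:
r = 9 (r = ((-2 - 4)*(-3))/2 = (-6*(-3))/2 = (½)*18 = 9)
t(f) = 2*f*(2 + f) (t(f) = (2*f)*(2 + f) = 2*f*(2 + f))
p = -42 (p = (5 + 9)*(-3) = 14*(-3) = -42)
T = -42
v(W, m) = 2*W²*(2 + W) (v(W, m) = (2*W*(2 + W))*W = 2*W²*(2 + W))
v(T, -164) - 1*(-41073) = 2*(-42)²*(2 - 42) - 1*(-41073) = 2*1764*(-40) + 41073 = -141120 + 41073 = -100047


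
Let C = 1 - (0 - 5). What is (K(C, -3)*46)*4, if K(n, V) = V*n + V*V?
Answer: -1656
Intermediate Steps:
C = 6 (C = 1 - 1*(-5) = 1 + 5 = 6)
K(n, V) = V² + V*n (K(n, V) = V*n + V² = V² + V*n)
(K(C, -3)*46)*4 = (-3*(-3 + 6)*46)*4 = (-3*3*46)*4 = -9*46*4 = -414*4 = -1656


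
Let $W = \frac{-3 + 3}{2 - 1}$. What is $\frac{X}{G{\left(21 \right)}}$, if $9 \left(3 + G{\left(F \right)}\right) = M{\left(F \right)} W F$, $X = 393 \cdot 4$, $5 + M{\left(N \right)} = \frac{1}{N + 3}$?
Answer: $-524$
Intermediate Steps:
$M{\left(N \right)} = -5 + \frac{1}{3 + N}$ ($M{\left(N \right)} = -5 + \frac{1}{N + 3} = -5 + \frac{1}{3 + N}$)
$X = 1572$
$W = 0$ ($W = \frac{0}{1} = 0 \cdot 1 = 0$)
$G{\left(F \right)} = -3$ ($G{\left(F \right)} = -3 + \frac{\frac{-14 - 5 F}{3 + F} 0 F}{9} = -3 + \frac{0 F}{9} = -3 + \frac{1}{9} \cdot 0 = -3 + 0 = -3$)
$\frac{X}{G{\left(21 \right)}} = \frac{1572}{-3} = 1572 \left(- \frac{1}{3}\right) = -524$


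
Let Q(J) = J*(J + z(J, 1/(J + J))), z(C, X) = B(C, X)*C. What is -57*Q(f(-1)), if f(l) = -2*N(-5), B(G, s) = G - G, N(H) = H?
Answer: -5700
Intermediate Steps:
B(G, s) = 0
z(C, X) = 0 (z(C, X) = 0*C = 0)
f(l) = 10 (f(l) = -2*(-5) = 10)
Q(J) = J**2 (Q(J) = J*(J + 0) = J*J = J**2)
-57*Q(f(-1)) = -57*10**2 = -57*100 = -5700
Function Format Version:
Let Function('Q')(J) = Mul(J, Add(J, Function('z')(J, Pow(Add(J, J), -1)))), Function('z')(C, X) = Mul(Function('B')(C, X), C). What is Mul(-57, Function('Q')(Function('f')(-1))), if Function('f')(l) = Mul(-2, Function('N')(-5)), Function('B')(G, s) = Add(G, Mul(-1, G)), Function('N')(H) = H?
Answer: -5700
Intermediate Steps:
Function('B')(G, s) = 0
Function('z')(C, X) = 0 (Function('z')(C, X) = Mul(0, C) = 0)
Function('f')(l) = 10 (Function('f')(l) = Mul(-2, -5) = 10)
Function('Q')(J) = Pow(J, 2) (Function('Q')(J) = Mul(J, Add(J, 0)) = Mul(J, J) = Pow(J, 2))
Mul(-57, Function('Q')(Function('f')(-1))) = Mul(-57, Pow(10, 2)) = Mul(-57, 100) = -5700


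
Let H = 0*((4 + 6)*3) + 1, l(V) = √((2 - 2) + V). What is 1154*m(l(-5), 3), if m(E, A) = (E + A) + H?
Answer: 4616 + 1154*I*√5 ≈ 4616.0 + 2580.4*I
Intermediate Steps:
l(V) = √V (l(V) = √(0 + V) = √V)
H = 1 (H = 0*(10*3) + 1 = 0*30 + 1 = 0 + 1 = 1)
m(E, A) = 1 + A + E (m(E, A) = (E + A) + 1 = (A + E) + 1 = 1 + A + E)
1154*m(l(-5), 3) = 1154*(1 + 3 + √(-5)) = 1154*(1 + 3 + I*√5) = 1154*(4 + I*√5) = 4616 + 1154*I*√5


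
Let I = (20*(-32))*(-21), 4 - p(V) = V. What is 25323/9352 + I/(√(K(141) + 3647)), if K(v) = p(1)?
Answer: 25323/9352 + 1344*√146/73 ≈ 225.17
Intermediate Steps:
p(V) = 4 - V
K(v) = 3 (K(v) = 4 - 1*1 = 4 - 1 = 3)
I = 13440 (I = -640*(-21) = 13440)
25323/9352 + I/(√(K(141) + 3647)) = 25323/9352 + 13440/(√(3 + 3647)) = 25323*(1/9352) + 13440/(√3650) = 25323/9352 + 13440/((5*√146)) = 25323/9352 + 13440*(√146/730) = 25323/9352 + 1344*√146/73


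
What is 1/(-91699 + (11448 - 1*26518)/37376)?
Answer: -18688/1713678447 ≈ -1.0905e-5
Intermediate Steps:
1/(-91699 + (11448 - 1*26518)/37376) = 1/(-91699 + (11448 - 26518)*(1/37376)) = 1/(-91699 - 15070*1/37376) = 1/(-91699 - 7535/18688) = 1/(-1713678447/18688) = -18688/1713678447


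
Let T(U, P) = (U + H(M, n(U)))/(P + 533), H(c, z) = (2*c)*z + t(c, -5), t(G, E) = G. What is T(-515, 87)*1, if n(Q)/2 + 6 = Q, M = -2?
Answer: 3651/620 ≈ 5.8887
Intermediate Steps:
n(Q) = -12 + 2*Q
H(c, z) = c + 2*c*z (H(c, z) = (2*c)*z + c = 2*c*z + c = c + 2*c*z)
T(U, P) = (46 - 7*U)/(533 + P) (T(U, P) = (U - 2*(1 + 2*(-12 + 2*U)))/(P + 533) = (U - 2*(1 + (-24 + 4*U)))/(533 + P) = (U - 2*(-23 + 4*U))/(533 + P) = (U + (46 - 8*U))/(533 + P) = (46 - 7*U)/(533 + P))
T(-515, 87)*1 = ((46 - 7*(-515))/(533 + 87))*1 = ((46 + 3605)/620)*1 = ((1/620)*3651)*1 = (3651/620)*1 = 3651/620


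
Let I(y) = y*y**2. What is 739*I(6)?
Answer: 159624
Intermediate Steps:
I(y) = y**3
739*I(6) = 739*6**3 = 739*216 = 159624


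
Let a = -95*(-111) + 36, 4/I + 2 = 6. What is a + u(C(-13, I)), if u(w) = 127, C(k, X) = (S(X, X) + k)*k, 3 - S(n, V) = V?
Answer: 10708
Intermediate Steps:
I = 1 (I = 4/(-2 + 6) = 4/4 = 4*(¼) = 1)
S(n, V) = 3 - V
a = 10581 (a = 10545 + 36 = 10581)
C(k, X) = k*(3 + k - X) (C(k, X) = ((3 - X) + k)*k = (3 + k - X)*k = k*(3 + k - X))
a + u(C(-13, I)) = 10581 + 127 = 10708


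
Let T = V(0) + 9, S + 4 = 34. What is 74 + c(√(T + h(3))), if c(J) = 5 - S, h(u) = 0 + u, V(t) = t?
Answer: 49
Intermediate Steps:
h(u) = u
S = 30 (S = -4 + 34 = 30)
T = 9 (T = 0 + 9 = 9)
c(J) = -25 (c(J) = 5 - 1*30 = 5 - 30 = -25)
74 + c(√(T + h(3))) = 74 - 25 = 49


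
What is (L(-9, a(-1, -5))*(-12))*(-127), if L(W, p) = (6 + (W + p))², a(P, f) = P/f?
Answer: 298704/25 ≈ 11948.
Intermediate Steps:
L(W, p) = (6 + W + p)²
(L(-9, a(-1, -5))*(-12))*(-127) = ((6 - 9 - 1/(-5))²*(-12))*(-127) = ((6 - 9 - 1*(-⅕))²*(-12))*(-127) = ((6 - 9 + ⅕)²*(-12))*(-127) = ((-14/5)²*(-12))*(-127) = ((196/25)*(-12))*(-127) = -2352/25*(-127) = 298704/25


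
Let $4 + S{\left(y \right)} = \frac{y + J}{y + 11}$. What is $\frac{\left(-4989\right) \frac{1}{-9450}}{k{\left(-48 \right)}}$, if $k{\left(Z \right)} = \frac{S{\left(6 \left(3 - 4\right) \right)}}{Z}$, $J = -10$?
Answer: $\frac{3326}{945} \approx 3.5196$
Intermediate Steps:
$S{\left(y \right)} = -4 + \frac{-10 + y}{11 + y}$ ($S{\left(y \right)} = -4 + \frac{y - 10}{y + 11} = -4 + \frac{-10 + y}{11 + y}$)
$k{\left(Z \right)} = - \frac{36}{5 Z}$ ($k{\left(Z \right)} = \frac{3 \frac{1}{11 + 6 \left(3 - 4\right)} \left(-18 - 6 \left(3 - 4\right)\right)}{Z} = \frac{3 \frac{1}{11 + 6 \left(-1\right)} \left(-18 - 6 \left(-1\right)\right)}{Z} = \frac{3 \frac{1}{11 - 6} \left(-18 - -6\right)}{Z} = \frac{3 \cdot \frac{1}{5} \left(-18 + 6\right)}{Z} = \frac{3 \cdot \frac{1}{5} \left(-12\right)}{Z} = - \frac{36}{5 Z}$)
$\frac{\left(-4989\right) \frac{1}{-9450}}{k{\left(-48 \right)}} = \frac{\left(-4989\right) \frac{1}{-9450}}{\left(- \frac{36}{5}\right) \frac{1}{-48}} = \frac{\left(-4989\right) \left(- \frac{1}{9450}\right)}{\left(- \frac{36}{5}\right) \left(- \frac{1}{48}\right)} = \frac{1663}{3150 \cdot \frac{3}{20}} = \frac{1663}{3150} \cdot \frac{20}{3} = \frac{3326}{945}$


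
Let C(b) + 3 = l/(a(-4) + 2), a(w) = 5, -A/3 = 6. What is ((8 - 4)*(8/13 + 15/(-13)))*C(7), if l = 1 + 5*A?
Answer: 440/13 ≈ 33.846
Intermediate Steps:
A = -18 (A = -3*6 = -18)
l = -89 (l = 1 + 5*(-18) = 1 - 90 = -89)
C(b) = -110/7 (C(b) = -3 - 89/(5 + 2) = -3 - 89/7 = -110/7)
((8 - 4)*(8/13 + 15/(-13)))*C(7) = ((8 - 4)*(8/13 + 15/(-13)))*(-110/7) = (4*(8*(1/13) + 15*(-1/13)))*(-110/7) = (4*(8/13 - 15/13))*(-110/7) = (4*(-7/13))*(-110/7) = -28/13*(-110/7) = 440/13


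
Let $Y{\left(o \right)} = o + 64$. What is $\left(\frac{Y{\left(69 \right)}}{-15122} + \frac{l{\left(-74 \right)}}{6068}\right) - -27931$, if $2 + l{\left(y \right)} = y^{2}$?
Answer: $\frac{320379849795}{11470037} \approx 27932.0$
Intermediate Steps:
$Y{\left(o \right)} = 64 + o$
$l{\left(y \right)} = -2 + y^{2}$
$\left(\frac{Y{\left(69 \right)}}{-15122} + \frac{l{\left(-74 \right)}}{6068}\right) - -27931 = \left(\frac{64 + 69}{-15122} + \frac{-2 + \left(-74\right)^{2}}{6068}\right) - -27931 = \left(133 \left(- \frac{1}{15122}\right) + \left(-2 + 5476\right) \frac{1}{6068}\right) + 27931 = \left(- \frac{133}{15122} + 5474 \cdot \frac{1}{6068}\right) + 27931 = \left(- \frac{133}{15122} + \frac{2737}{3034}\right) + 27931 = \frac{10246348}{11470037} + 27931 = \frac{320379849795}{11470037}$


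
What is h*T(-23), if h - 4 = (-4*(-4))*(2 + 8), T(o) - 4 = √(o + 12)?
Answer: 656 + 164*I*√11 ≈ 656.0 + 543.93*I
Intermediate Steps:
T(o) = 4 + √(12 + o) (T(o) = 4 + √(o + 12) = 4 + √(12 + o))
h = 164 (h = 4 + (-4*(-4))*(2 + 8) = 4 + 16*10 = 4 + 160 = 164)
h*T(-23) = 164*(4 + √(12 - 23)) = 164*(4 + √(-11)) = 164*(4 + I*√11) = 656 + 164*I*√11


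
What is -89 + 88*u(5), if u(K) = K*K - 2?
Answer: 1935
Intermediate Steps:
u(K) = -2 + K² (u(K) = K² - 2 = -2 + K²)
-89 + 88*u(5) = -89 + 88*(-2 + 5²) = -89 + 88*(-2 + 25) = -89 + 88*23 = -89 + 2024 = 1935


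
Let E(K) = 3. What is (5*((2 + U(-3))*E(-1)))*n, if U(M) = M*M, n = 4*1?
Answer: 660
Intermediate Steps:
n = 4
U(M) = M²
(5*((2 + U(-3))*E(-1)))*n = (5*((2 + (-3)²)*3))*4 = (5*((2 + 9)*3))*4 = (5*(11*3))*4 = (5*33)*4 = 165*4 = 660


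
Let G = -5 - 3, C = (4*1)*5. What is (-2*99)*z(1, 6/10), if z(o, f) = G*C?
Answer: 31680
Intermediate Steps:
C = 20 (C = 4*5 = 20)
G = -8
z(o, f) = -160 (z(o, f) = -8*20 = -160)
(-2*99)*z(1, 6/10) = -2*99*(-160) = -198*(-160) = 31680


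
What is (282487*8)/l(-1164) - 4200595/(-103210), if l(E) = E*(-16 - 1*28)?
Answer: 2802384623/33037521 ≈ 84.824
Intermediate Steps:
l(E) = -44*E (l(E) = E*(-16 - 28) = E*(-44) = -44*E)
(282487*8)/l(-1164) - 4200595/(-103210) = (282487*8)/((-44*(-1164))) - 4200595/(-103210) = 2259896/51216 - 4200595*(-1/103210) = 2259896*(1/51216) + 840119/20642 = 282487/6402 + 840119/20642 = 2802384623/33037521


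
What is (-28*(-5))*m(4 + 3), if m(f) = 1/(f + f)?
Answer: 10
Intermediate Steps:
m(f) = 1/(2*f)
(-28*(-5))*m(4 + 3) = (-28*(-5))*(1/(2*(4 + 3))) = 140*((1/2)/7) = 140*((1/2)*(1/7)) = 140*(1/14) = 10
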